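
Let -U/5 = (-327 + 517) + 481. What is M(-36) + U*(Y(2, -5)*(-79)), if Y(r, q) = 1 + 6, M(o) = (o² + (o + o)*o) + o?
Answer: 1859167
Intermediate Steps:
M(o) = o + 3*o² (M(o) = (o² + (2*o)*o) + o = (o² + 2*o²) + o = 3*o² + o = o + 3*o²)
Y(r, q) = 7
U = -3355 (U = -5*((-327 + 517) + 481) = -5*(190 + 481) = -5*671 = -3355)
M(-36) + U*(Y(2, -5)*(-79)) = -36*(1 + 3*(-36)) - 23485*(-79) = -36*(1 - 108) - 3355*(-553) = -36*(-107) + 1855315 = 3852 + 1855315 = 1859167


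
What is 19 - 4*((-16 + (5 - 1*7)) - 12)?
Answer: 139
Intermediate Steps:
19 - 4*((-16 + (5 - 1*7)) - 12) = 19 - 4*((-16 + (5 - 7)) - 12) = 19 - 4*((-16 - 2) - 12) = 19 - 4*(-18 - 12) = 19 - 4*(-30) = 19 + 120 = 139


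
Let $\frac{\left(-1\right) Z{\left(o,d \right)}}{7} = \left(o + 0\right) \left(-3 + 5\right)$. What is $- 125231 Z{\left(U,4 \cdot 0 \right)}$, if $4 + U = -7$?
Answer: $-19285574$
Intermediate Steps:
$U = -11$ ($U = -4 - 7 = -11$)
$Z{\left(o,d \right)} = - 14 o$ ($Z{\left(o,d \right)} = - 7 \left(o + 0\right) \left(-3 + 5\right) = - 7 o 2 = - 7 \cdot 2 o = - 14 o$)
$- 125231 Z{\left(U,4 \cdot 0 \right)} = - 125231 \left(\left(-14\right) \left(-11\right)\right) = \left(-125231\right) 154 = -19285574$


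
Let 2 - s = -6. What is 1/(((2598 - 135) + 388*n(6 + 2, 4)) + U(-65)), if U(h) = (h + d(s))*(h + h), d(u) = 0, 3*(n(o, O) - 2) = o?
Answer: 3/38171 ≈ 7.8594e-5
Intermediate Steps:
n(o, O) = 2 + o/3
s = 8 (s = 2 - 1*(-6) = 2 + 6 = 8)
U(h) = 2*h² (U(h) = (h + 0)*(h + h) = h*(2*h) = 2*h²)
1/(((2598 - 135) + 388*n(6 + 2, 4)) + U(-65)) = 1/(((2598 - 135) + 388*(2 + (6 + 2)/3)) + 2*(-65)²) = 1/((2463 + 388*(2 + (⅓)*8)) + 2*4225) = 1/((2463 + 388*(2 + 8/3)) + 8450) = 1/((2463 + 388*(14/3)) + 8450) = 1/((2463 + 5432/3) + 8450) = 1/(12821/3 + 8450) = 1/(38171/3) = 3/38171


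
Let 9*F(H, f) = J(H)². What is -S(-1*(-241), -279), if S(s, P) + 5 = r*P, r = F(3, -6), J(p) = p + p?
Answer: 1121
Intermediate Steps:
J(p) = 2*p
F(H, f) = 4*H²/9 (F(H, f) = (2*H)²/9 = (4*H²)/9 = 4*H²/9)
r = 4 (r = (4/9)*3² = (4/9)*9 = 4)
S(s, P) = -5 + 4*P
-S(-1*(-241), -279) = -(-5 + 4*(-279)) = -(-5 - 1116) = -1*(-1121) = 1121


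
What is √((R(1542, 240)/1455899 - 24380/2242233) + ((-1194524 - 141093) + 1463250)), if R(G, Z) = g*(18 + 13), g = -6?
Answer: √151127815909423567480793014439/1088154927489 ≈ 357.26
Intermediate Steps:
R(G, Z) = -186 (R(G, Z) = -6*(18 + 13) = -6*31 = -186)
√((R(1542, 240)/1455899 - 24380/2242233) + ((-1194524 - 141093) + 1463250)) = √((-186/1455899 - 24380/2242233) + ((-1194524 - 141093) + 1463250)) = √((-186*1/1455899 - 24380*1/2242233) + (-1335617 + 1463250)) = √((-186/1455899 - 24380/2242233) + 127633) = √(-35911872958/3264464782467 + 127633) = √(416653397668737653/3264464782467) = √151127815909423567480793014439/1088154927489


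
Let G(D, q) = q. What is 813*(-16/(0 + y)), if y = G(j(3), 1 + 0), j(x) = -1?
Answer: -13008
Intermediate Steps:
y = 1 (y = 1 + 0 = 1)
813*(-16/(0 + y)) = 813*(-16/(0 + 1)) = 813*(-16/1) = 813*(-16*1) = 813*(-16) = -13008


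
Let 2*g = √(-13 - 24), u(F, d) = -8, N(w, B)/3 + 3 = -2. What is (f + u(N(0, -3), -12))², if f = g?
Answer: (16 - I*√37)²/4 ≈ 54.75 - 48.662*I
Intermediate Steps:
N(w, B) = -15 (N(w, B) = -9 + 3*(-2) = -9 - 6 = -15)
g = I*√37/2 (g = √(-13 - 24)/2 = √(-37)/2 = (I*√37)/2 = I*√37/2 ≈ 3.0414*I)
f = I*√37/2 ≈ 3.0414*I
(f + u(N(0, -3), -12))² = (I*√37/2 - 8)² = (-8 + I*√37/2)²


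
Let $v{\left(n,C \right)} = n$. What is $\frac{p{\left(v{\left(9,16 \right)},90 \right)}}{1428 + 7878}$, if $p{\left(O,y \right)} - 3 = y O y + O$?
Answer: $\frac{12152}{1551} \approx 7.8349$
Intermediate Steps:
$p{\left(O,y \right)} = 3 + O + O y^{2}$ ($p{\left(O,y \right)} = 3 + \left(y O y + O\right) = 3 + \left(O y y + O\right) = 3 + \left(O y^{2} + O\right) = 3 + \left(O + O y^{2}\right) = 3 + O + O y^{2}$)
$\frac{p{\left(v{\left(9,16 \right)},90 \right)}}{1428 + 7878} = \frac{3 + 9 + 9 \cdot 90^{2}}{1428 + 7878} = \frac{3 + 9 + 9 \cdot 8100}{9306} = \left(3 + 9 + 72900\right) \frac{1}{9306} = 72912 \cdot \frac{1}{9306} = \frac{12152}{1551}$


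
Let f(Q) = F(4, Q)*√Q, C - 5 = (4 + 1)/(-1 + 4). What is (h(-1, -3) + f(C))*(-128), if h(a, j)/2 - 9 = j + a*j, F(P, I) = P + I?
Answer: -2304 - 8192*√15/9 ≈ -5829.3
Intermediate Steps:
C = 20/3 (C = 5 + (4 + 1)/(-1 + 4) = 5 + 5/3 = 20/3 ≈ 6.6667)
F(P, I) = I + P
h(a, j) = 18 + 2*j + 2*a*j (h(a, j) = 18 + 2*(j + a*j) = 18 + (2*j + 2*a*j) = 18 + 2*j + 2*a*j)
f(Q) = √Q*(4 + Q) (f(Q) = (Q + 4)*√Q = (4 + Q)*√Q = √Q*(4 + Q))
(h(-1, -3) + f(C))*(-128) = ((18 + 2*(-3) + 2*(-1)*(-3)) + √(20/3)*(4 + 20/3))*(-128) = ((18 - 6 + 6) + (2*√15/3)*(32/3))*(-128) = (18 + 64*√15/9)*(-128) = -2304 - 8192*√15/9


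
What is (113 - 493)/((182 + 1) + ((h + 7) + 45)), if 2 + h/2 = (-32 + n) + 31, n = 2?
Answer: -380/233 ≈ -1.6309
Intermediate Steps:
h = -2 (h = -4 + 2*((-32 + 2) + 31) = -4 + 2*(-30 + 31) = -4 + 2*1 = -4 + 2 = -2)
(113 - 493)/((182 + 1) + ((h + 7) + 45)) = (113 - 493)/((182 + 1) + ((-2 + 7) + 45)) = -380/(183 + (5 + 45)) = -380/(183 + 50) = -380/233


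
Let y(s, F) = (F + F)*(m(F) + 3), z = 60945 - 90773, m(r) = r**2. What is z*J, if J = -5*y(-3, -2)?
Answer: -4175920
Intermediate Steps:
z = -29828
y(s, F) = 2*F*(3 + F**2) (y(s, F) = (F + F)*(F**2 + 3) = (2*F)*(3 + F**2) = 2*F*(3 + F**2))
J = 140 (J = -10*(-2)*(3 + (-2)**2) = -10*(-2)*(3 + 4) = -10*(-2)*7 = -5*(-28) = 140)
z*J = -29828*140 = -4175920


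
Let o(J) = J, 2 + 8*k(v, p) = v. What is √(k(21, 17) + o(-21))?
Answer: I*√298/4 ≈ 4.3157*I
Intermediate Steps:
k(v, p) = -¼ + v/8
√(k(21, 17) + o(-21)) = √((-¼ + (⅛)*21) - 21) = √((-¼ + 21/8) - 21) = √(19/8 - 21) = √(-149/8) = I*√298/4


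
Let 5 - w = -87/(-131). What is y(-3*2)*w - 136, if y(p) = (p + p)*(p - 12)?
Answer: 104872/131 ≈ 800.55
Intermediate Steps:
w = 568/131 (w = 5 - (-87)/(-131) = 5 - (-87)*(-1)/131 = 5 - 1*87/131 = 5 - 87/131 = 568/131 ≈ 4.3359)
y(p) = 2*p*(-12 + p) (y(p) = (2*p)*(-12 + p) = 2*p*(-12 + p))
y(-3*2)*w - 136 = (2*(-3*2)*(-12 - 3*2))*(568/131) - 136 = (2*(-6)*(-12 - 6))*(568/131) - 136 = (2*(-6)*(-18))*(568/131) - 136 = 216*(568/131) - 136 = 122688/131 - 136 = 104872/131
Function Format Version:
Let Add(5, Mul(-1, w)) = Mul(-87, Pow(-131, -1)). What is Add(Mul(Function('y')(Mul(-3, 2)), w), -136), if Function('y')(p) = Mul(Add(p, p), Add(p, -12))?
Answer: Rational(104872, 131) ≈ 800.55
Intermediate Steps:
w = Rational(568, 131) (w = Add(5, Mul(-1, Mul(-87, Pow(-131, -1)))) = Add(5, Mul(-1, Mul(-87, Rational(-1, 131)))) = Add(5, Mul(-1, Rational(87, 131))) = Add(5, Rational(-87, 131)) = Rational(568, 131) ≈ 4.3359)
Function('y')(p) = Mul(2, p, Add(-12, p)) (Function('y')(p) = Mul(Mul(2, p), Add(-12, p)) = Mul(2, p, Add(-12, p)))
Add(Mul(Function('y')(Mul(-3, 2)), w), -136) = Add(Mul(Mul(2, Mul(-3, 2), Add(-12, Mul(-3, 2))), Rational(568, 131)), -136) = Add(Mul(Mul(2, -6, Add(-12, -6)), Rational(568, 131)), -136) = Add(Mul(Mul(2, -6, -18), Rational(568, 131)), -136) = Add(Mul(216, Rational(568, 131)), -136) = Add(Rational(122688, 131), -136) = Rational(104872, 131)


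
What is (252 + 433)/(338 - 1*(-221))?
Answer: 685/559 ≈ 1.2254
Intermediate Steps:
(252 + 433)/(338 - 1*(-221)) = 685/(338 + 221) = 685/559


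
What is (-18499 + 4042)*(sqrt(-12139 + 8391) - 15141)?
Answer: 218893437 - 28914*I*sqrt(937) ≈ 2.1889e+8 - 8.8507e+5*I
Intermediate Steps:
(-18499 + 4042)*(sqrt(-12139 + 8391) - 15141) = -14457*(sqrt(-3748) - 15141) = -14457*(2*I*sqrt(937) - 15141) = -14457*(-15141 + 2*I*sqrt(937)) = 218893437 - 28914*I*sqrt(937)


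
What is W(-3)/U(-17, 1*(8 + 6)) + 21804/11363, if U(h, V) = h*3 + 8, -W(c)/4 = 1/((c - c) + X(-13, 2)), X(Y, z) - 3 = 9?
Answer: 2824079/1465827 ≈ 1.9266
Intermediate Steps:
X(Y, z) = 12 (X(Y, z) = 3 + 9 = 12)
W(c) = -1/3 (W(c) = -4/((c - c) + 12) = -4/(0 + 12) = -4/12 = -4*1/12 = -1/3)
U(h, V) = 8 + 3*h (U(h, V) = 3*h + 8 = 8 + 3*h)
W(-3)/U(-17, 1*(8 + 6)) + 21804/11363 = -1/(3*(8 + 3*(-17))) + 21804/11363 = -1/(3*(8 - 51)) + 21804*(1/11363) = -1/3/(-43) + 21804/11363 = -1/3*(-1/43) + 21804/11363 = 1/129 + 21804/11363 = 2824079/1465827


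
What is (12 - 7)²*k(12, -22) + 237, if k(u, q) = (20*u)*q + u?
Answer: -131463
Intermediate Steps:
k(u, q) = u + 20*q*u (k(u, q) = 20*q*u + u = u + 20*q*u)
(12 - 7)²*k(12, -22) + 237 = (12 - 7)²*(12*(1 + 20*(-22))) + 237 = 5²*(12*(1 - 440)) + 237 = 25*(12*(-439)) + 237 = 25*(-5268) + 237 = -131700 + 237 = -131463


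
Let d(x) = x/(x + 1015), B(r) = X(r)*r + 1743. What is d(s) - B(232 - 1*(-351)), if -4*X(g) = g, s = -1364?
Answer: 116193489/1396 ≈ 83233.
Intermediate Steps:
X(g) = -g/4
B(r) = 1743 - r²/4 (B(r) = (-r/4)*r + 1743 = -r²/4 + 1743 = 1743 - r²/4)
d(x) = x/(1015 + x)
d(s) - B(232 - 1*(-351)) = -1364/(1015 - 1364) - (1743 - (232 - 1*(-351))²/4) = -1364/(-349) - (1743 - (232 + 351)²/4) = -1364*(-1/349) - (1743 - ¼*583²) = 1364/349 - (1743 - ¼*339889) = 1364/349 - (1743 - 339889/4) = 1364/349 - 1*(-332917/4) = 1364/349 + 332917/4 = 116193489/1396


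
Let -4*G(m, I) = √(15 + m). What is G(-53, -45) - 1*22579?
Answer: -22579 - I*√38/4 ≈ -22579.0 - 1.5411*I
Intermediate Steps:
G(m, I) = -√(15 + m)/4
G(-53, -45) - 1*22579 = -√(15 - 53)/4 - 1*22579 = -I*√38/4 - 22579 = -22579 - I*√38/4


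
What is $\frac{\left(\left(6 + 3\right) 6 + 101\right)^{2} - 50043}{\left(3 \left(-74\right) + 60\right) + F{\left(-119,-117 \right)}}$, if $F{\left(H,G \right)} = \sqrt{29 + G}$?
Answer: $\frac{1053729}{6583} + \frac{13009 i \sqrt{22}}{6583} \approx 160.07 + 9.269 i$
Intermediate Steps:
$\frac{\left(\left(6 + 3\right) 6 + 101\right)^{2} - 50043}{\left(3 \left(-74\right) + 60\right) + F{\left(-119,-117 \right)}} = \frac{\left(\left(6 + 3\right) 6 + 101\right)^{2} - 50043}{\left(3 \left(-74\right) + 60\right) + \sqrt{29 - 117}} = \frac{\left(9 \cdot 6 + 101\right)^{2} - 50043}{\left(-222 + 60\right) + \sqrt{-88}} = \frac{\left(54 + 101\right)^{2} - 50043}{-162 + 2 i \sqrt{22}} = \frac{155^{2} - 50043}{-162 + 2 i \sqrt{22}} = \frac{24025 - 50043}{-162 + 2 i \sqrt{22}} = - \frac{26018}{-162 + 2 i \sqrt{22}}$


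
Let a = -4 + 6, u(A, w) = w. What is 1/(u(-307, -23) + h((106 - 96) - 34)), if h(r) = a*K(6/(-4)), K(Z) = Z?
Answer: -1/26 ≈ -0.038462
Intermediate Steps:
a = 2
h(r) = -3 (h(r) = 2*(6/(-4)) = 2*(6*(-¼)) = 2*(-3/2) = -3)
1/(u(-307, -23) + h((106 - 96) - 34)) = 1/(-23 - 3) = 1/(-26) = -1/26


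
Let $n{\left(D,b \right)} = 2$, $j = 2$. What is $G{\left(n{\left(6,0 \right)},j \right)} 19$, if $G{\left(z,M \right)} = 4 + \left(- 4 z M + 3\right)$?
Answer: $-171$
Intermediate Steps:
$G{\left(z,M \right)} = 7 - 4 M z$ ($G{\left(z,M \right)} = 4 - \left(-3 + 4 M z\right) = 7 - 4 M z$)
$G{\left(n{\left(6,0 \right)},j \right)} 19 = \left(7 - 8 \cdot 2\right) 19 = \left(7 - 16\right) 19 = \left(-9\right) 19 = -171$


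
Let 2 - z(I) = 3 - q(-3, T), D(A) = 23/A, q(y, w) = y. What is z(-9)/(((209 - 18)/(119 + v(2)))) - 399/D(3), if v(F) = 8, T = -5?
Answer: -240311/4393 ≈ -54.703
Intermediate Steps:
z(I) = -4 (z(I) = 2 - (3 - 1*(-3)) = 2 - (3 + 3) = 2 - 1*6 = 2 - 6 = -4)
z(-9)/(((209 - 18)/(119 + v(2)))) - 399/D(3) = -4*(119 + 8)/(209 - 18) - 399/(23/3) = -4/(191/127) - 399/(23*(1/3)) = -4/(191*(1/127)) - 399/23/3 = -4/191/127 - 399*3/23 = -4*127/191 - 1197/23 = -508/191 - 1197/23 = -240311/4393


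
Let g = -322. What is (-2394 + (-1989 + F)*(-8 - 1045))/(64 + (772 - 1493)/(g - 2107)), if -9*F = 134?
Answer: 81263583/2479 ≈ 32781.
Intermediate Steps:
F = -134/9 (F = -1/9*134 = -134/9 ≈ -14.889)
(-2394 + (-1989 + F)*(-8 - 1045))/(64 + (772 - 1493)/(g - 2107)) = (-2394 + (-1989 - 134/9)*(-8 - 1045))/(64 + (772 - 1493)/(-322 - 2107)) = (-2394 - 18035/9*(-1053))/(64 - 721/(-2429)) = (-2394 + 2110095)/(64 - 721*(-1/2429)) = 2107701/(64 + 103/347) = 2107701/(22311/347) = 2107701*(347/22311) = 81263583/2479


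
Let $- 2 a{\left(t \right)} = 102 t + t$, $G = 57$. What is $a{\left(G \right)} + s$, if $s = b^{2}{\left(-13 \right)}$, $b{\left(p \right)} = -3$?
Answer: $- \frac{5853}{2} \approx -2926.5$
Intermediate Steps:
$a{\left(t \right)} = - \frac{103 t}{2}$ ($a{\left(t \right)} = - \frac{102 t + t}{2} = - \frac{103 t}{2}$)
$s = 9$ ($s = \left(-3\right)^{2} = 9$)
$a{\left(G \right)} + s = \left(- \frac{103}{2}\right) 57 + 9 = - \frac{5871}{2} + 9 = - \frac{5853}{2}$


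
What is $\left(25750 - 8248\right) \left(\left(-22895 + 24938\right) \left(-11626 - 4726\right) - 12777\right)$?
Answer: $-584915317326$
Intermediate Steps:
$\left(25750 - 8248\right) \left(\left(-22895 + 24938\right) \left(-11626 - 4726\right) - 12777\right) = 17502 \left(2043 \left(-16352\right) - 12777\right) = 17502 \left(-33407136 - 12777\right) = 17502 \left(-33419913\right) = -584915317326$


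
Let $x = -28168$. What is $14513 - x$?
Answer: $42681$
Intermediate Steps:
$14513 - x = 14513 - -28168 = 14513 + 28168 = 42681$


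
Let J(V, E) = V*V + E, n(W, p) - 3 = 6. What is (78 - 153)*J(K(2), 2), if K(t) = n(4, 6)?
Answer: -6225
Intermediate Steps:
n(W, p) = 9 (n(W, p) = 3 + 6 = 9)
K(t) = 9
J(V, E) = E + V**2 (J(V, E) = V**2 + E = E + V**2)
(78 - 153)*J(K(2), 2) = (78 - 153)*(2 + 9**2) = -75*(2 + 81) = -75*83 = -6225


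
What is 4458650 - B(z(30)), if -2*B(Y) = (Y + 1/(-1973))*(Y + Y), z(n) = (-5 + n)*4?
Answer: 8816646350/1973 ≈ 4.4686e+6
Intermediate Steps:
z(n) = -20 + 4*n
B(Y) = -Y*(-1/1973 + Y) (B(Y) = -(Y + 1/(-1973))*(Y + Y)/2 = -(Y - 1/1973)*2*Y/2 = -(-1/1973 + Y)*2*Y/2 = -Y*(-1/1973 + Y))
4458650 - B(z(30)) = 4458650 - (-20 + 4*30)*(1/1973 - (-20 + 4*30)) = 4458650 - (-20 + 120)*(1/1973 - (-20 + 120)) = 4458650 - 100*(1/1973 - 1*100) = 4458650 - 100*(1/1973 - 100) = 4458650 - 100*(-197299)/1973 = 4458650 - 1*(-19729900/1973) = 4458650 + 19729900/1973 = 8816646350/1973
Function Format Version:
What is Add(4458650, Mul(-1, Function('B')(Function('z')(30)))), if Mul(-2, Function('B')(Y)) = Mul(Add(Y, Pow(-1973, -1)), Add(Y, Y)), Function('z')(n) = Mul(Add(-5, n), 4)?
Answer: Rational(8816646350, 1973) ≈ 4.4686e+6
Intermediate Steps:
Function('z')(n) = Add(-20, Mul(4, n))
Function('B')(Y) = Mul(-1, Y, Add(Rational(-1, 1973), Y)) (Function('B')(Y) = Mul(Rational(-1, 2), Mul(Add(Y, Pow(-1973, -1)), Add(Y, Y))) = Mul(Rational(-1, 2), Mul(Add(Y, Rational(-1, 1973)), Mul(2, Y))) = Mul(Rational(-1, 2), Mul(Add(Rational(-1, 1973), Y), Mul(2, Y))) = Mul(Rational(-1, 2), Mul(2, Y, Add(Rational(-1, 1973), Y))) = Mul(-1, Y, Add(Rational(-1, 1973), Y)))
Add(4458650, Mul(-1, Function('B')(Function('z')(30)))) = Add(4458650, Mul(-1, Mul(Add(-20, Mul(4, 30)), Add(Rational(1, 1973), Mul(-1, Add(-20, Mul(4, 30))))))) = Add(4458650, Mul(-1, Mul(Add(-20, 120), Add(Rational(1, 1973), Mul(-1, Add(-20, 120)))))) = Add(4458650, Mul(-1, Mul(100, Add(Rational(1, 1973), Mul(-1, 100))))) = Add(4458650, Mul(-1, Mul(100, Add(Rational(1, 1973), -100)))) = Add(4458650, Mul(-1, Mul(100, Rational(-197299, 1973)))) = Add(4458650, Mul(-1, Rational(-19729900, 1973))) = Add(4458650, Rational(19729900, 1973)) = Rational(8816646350, 1973)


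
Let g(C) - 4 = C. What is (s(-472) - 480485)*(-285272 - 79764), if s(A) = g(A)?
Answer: 175565159308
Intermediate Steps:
g(C) = 4 + C
s(A) = 4 + A
(s(-472) - 480485)*(-285272 - 79764) = ((4 - 472) - 480485)*(-285272 - 79764) = (-468 - 480485)*(-365036) = -480953*(-365036) = 175565159308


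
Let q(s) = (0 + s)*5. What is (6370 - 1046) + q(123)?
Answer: 5939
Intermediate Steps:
q(s) = 5*s (q(s) = s*5 = 5*s)
(6370 - 1046) + q(123) = (6370 - 1046) + 5*123 = 5324 + 615 = 5939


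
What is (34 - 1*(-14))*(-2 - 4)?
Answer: -288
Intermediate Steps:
(34 - 1*(-14))*(-2 - 4) = (34 + 14)*(-6) = 48*(-6) = -288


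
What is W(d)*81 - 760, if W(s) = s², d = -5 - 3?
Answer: 4424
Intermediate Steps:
d = -8
W(d)*81 - 760 = (-8)²*81 - 760 = 64*81 - 760 = 5184 - 760 = 4424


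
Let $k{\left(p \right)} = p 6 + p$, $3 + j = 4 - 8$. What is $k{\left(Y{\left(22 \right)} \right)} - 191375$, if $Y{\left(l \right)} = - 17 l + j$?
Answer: $-194042$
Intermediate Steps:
$j = -7$ ($j = -3 + \left(4 - 8\right) = -3 - 4 = -7$)
$Y{\left(l \right)} = -7 - 17 l$ ($Y{\left(l \right)} = - 17 l - 7 = -7 - 17 l$)
$k{\left(p \right)} = 7 p$ ($k{\left(p \right)} = 6 p + p = 7 p$)
$k{\left(Y{\left(22 \right)} \right)} - 191375 = 7 \left(-7 - 374\right) - 191375 = 7 \left(-381\right) - 191375 = -2667 - 191375 = -194042$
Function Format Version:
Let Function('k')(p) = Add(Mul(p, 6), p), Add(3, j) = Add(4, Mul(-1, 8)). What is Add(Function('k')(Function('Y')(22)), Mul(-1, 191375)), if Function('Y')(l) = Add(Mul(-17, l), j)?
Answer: -194042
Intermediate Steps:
j = -7 (j = Add(-3, Add(4, Mul(-1, 8))) = Add(-3, Add(4, -8)) = Add(-3, -4) = -7)
Function('Y')(l) = Add(-7, Mul(-17, l)) (Function('Y')(l) = Add(Mul(-17, l), -7) = Add(-7, Mul(-17, l)))
Function('k')(p) = Mul(7, p) (Function('k')(p) = Add(Mul(6, p), p) = Mul(7, p))
Add(Function('k')(Function('Y')(22)), Mul(-1, 191375)) = Add(Mul(7, Add(-7, Mul(-17, 22))), Mul(-1, 191375)) = Add(Mul(7, Add(-7, -374)), -191375) = Add(Mul(7, -381), -191375) = Add(-2667, -191375) = -194042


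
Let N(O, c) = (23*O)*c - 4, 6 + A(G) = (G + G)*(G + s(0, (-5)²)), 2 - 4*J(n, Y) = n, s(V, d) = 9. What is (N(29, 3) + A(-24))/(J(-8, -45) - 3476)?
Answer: -5422/6947 ≈ -0.78048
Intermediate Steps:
J(n, Y) = ½ - n/4
A(G) = -6 + 2*G*(9 + G) (A(G) = -6 + (G + G)*(G + 9) = -6 + (2*G)*(9 + G) = -6 + 2*G*(9 + G))
N(O, c) = -4 + 23*O*c (N(O, c) = 23*O*c - 4 = -4 + 23*O*c)
(N(29, 3) + A(-24))/(J(-8, -45) - 3476) = ((-4 + 23*29*3) + (-6 + 2*(-24)² + 18*(-24)))/((½ - ¼*(-8)) - 3476) = ((-4 + 2001) + (-6 + 2*576 - 432))/((½ + 2) - 3476) = (1997 + (-6 + 1152 - 432))/(5/2 - 3476) = (1997 + 714)/(-6947/2) = 2711*(-2/6947) = -5422/6947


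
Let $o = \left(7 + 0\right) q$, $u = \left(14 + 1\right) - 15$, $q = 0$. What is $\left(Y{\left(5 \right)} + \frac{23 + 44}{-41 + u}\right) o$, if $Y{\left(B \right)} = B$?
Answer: $0$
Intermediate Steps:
$u = 0$ ($u = 15 - 15 = 0$)
$o = 0$ ($o = \left(7 + 0\right) 0 = 7 \cdot 0 = 0$)
$\left(Y{\left(5 \right)} + \frac{23 + 44}{-41 + u}\right) o = \left(5 + \frac{23 + 44}{-41 + 0}\right) 0 = \left(5 + \frac{67}{-41}\right) 0 = \left(5 + 67 \left(- \frac{1}{41}\right)\right) 0 = \left(5 - \frac{67}{41}\right) 0 = \frac{138}{41} \cdot 0 = 0$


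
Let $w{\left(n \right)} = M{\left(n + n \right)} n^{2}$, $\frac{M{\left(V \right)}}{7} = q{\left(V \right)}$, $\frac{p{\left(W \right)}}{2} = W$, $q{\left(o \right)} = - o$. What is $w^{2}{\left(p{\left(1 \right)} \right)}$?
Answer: $12544$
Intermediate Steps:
$p{\left(W \right)} = 2 W$
$M{\left(V \right)} = - 7 V$ ($M{\left(V \right)} = 7 \left(- V\right) = - 7 V$)
$w{\left(n \right)} = - 14 n^{3}$ ($w{\left(n \right)} = - 7 \left(n + n\right) n^{2} = - 7 \cdot 2 n n^{2} = - 14 n n^{2} = - 14 n^{3}$)
$w^{2}{\left(p{\left(1 \right)} \right)} = \left(- 14 \left(2 \cdot 1\right)^{3}\right)^{2} = \left(- 14 \cdot 2^{3}\right)^{2} = \left(\left(-14\right) 8\right)^{2} = \left(-112\right)^{2} = 12544$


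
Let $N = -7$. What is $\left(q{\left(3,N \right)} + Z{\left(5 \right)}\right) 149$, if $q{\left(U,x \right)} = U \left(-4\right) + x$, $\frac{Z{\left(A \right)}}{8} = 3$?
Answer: $745$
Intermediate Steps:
$Z{\left(A \right)} = 24$ ($Z{\left(A \right)} = 8 \cdot 3 = 24$)
$q{\left(U,x \right)} = x - 4 U$ ($q{\left(U,x \right)} = - 4 U + x = x - 4 U$)
$\left(q{\left(3,N \right)} + Z{\left(5 \right)}\right) 149 = \left(\left(-7 - 12\right) + 24\right) 149 = \left(-19 + 24\right) 149 = 5 \cdot 149 = 745$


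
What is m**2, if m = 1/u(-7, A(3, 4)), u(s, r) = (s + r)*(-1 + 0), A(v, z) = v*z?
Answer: 1/25 ≈ 0.040000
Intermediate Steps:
u(s, r) = -r - s (u(s, r) = (r + s)*(-1) = -r - s)
m = -1/5 (m = 1/(-3*4 - 1*(-7)) = 1/(-1*12 + 7) = 1/(-12 + 7) = 1/(-5) = -1/5 ≈ -0.20000)
m**2 = (-1/5)**2 = 1/25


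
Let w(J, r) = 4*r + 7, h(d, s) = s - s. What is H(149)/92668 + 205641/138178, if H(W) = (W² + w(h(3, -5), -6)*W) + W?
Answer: 10897306807/6402339452 ≈ 1.7021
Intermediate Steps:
h(d, s) = 0
w(J, r) = 7 + 4*r
H(W) = W² - 16*W (H(W) = (W² + (7 + 4*(-6))*W) + W = (W² + (7 - 24)*W) + W = (W² - 17*W) + W = W² - 16*W)
H(149)/92668 + 205641/138178 = (149*(-16 + 149))/92668 + 205641/138178 = (149*133)*(1/92668) + 205641*(1/138178) = 19817*(1/92668) + 205641/138178 = 19817/92668 + 205641/138178 = 10897306807/6402339452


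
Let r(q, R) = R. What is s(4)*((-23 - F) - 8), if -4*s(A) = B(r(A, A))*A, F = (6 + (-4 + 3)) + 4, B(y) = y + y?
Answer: 320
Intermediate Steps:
B(y) = 2*y
F = 9 (F = (6 - 1) + 4 = 5 + 4 = 9)
s(A) = -A²/2 (s(A) = -2*A*A/4 = -A²/2)
s(4)*((-23 - F) - 8) = (-½*4²)*((-23 - 1*9) - 8) = (-½*16)*((-23 - 9) - 8) = -8*(-32 - 8) = -8*(-40) = 320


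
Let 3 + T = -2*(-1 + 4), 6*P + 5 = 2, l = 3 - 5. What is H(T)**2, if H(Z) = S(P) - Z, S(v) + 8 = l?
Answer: 1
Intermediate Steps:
l = -2
P = -1/2 (P = -5/6 + (1/6)*2 = -5/6 + 1/3 = -1/2 ≈ -0.50000)
S(v) = -10 (S(v) = -8 - 2 = -10)
T = -9 (T = -3 - 2*(-1 + 4) = -3 - 2*3 = -3 - 6 = -9)
H(Z) = -10 - Z
H(T)**2 = (-10 - 1*(-9))**2 = (-10 + 9)**2 = (-1)**2 = 1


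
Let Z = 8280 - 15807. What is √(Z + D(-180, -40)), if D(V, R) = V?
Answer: I*√7707 ≈ 87.79*I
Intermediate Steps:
Z = -7527
√(Z + D(-180, -40)) = √(-7527 - 180) = √(-7707) = I*√7707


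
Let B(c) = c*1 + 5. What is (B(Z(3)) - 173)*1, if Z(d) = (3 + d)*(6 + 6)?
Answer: -96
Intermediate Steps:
Z(d) = 36 + 12*d (Z(d) = (3 + d)*12 = 36 + 12*d)
B(c) = 5 + c (B(c) = c + 5 = 5 + c)
(B(Z(3)) - 173)*1 = ((5 + (36 + 12*3)) - 173)*1 = ((5 + (36 + 36)) - 173)*1 = ((5 + 72) - 173)*1 = (77 - 173)*1 = -96*1 = -96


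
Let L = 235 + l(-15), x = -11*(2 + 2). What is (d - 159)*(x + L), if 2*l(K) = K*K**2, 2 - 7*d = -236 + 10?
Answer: 2648805/14 ≈ 1.8920e+5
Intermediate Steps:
d = 228/7 (d = 2/7 - (-236 + 10)/7 = 2/7 - 1/7*(-226) = 2/7 + 226/7 = 228/7 ≈ 32.571)
x = -44 (x = -11*4 = -44)
l(K) = K**3/2 (l(K) = (K*K**2)/2 = K**3/2)
L = -2905/2 (L = 235 + (1/2)*(-15)**3 = 235 + (1/2)*(-3375) = 235 - 3375/2 = -2905/2 ≈ -1452.5)
(d - 159)*(x + L) = (228/7 - 159)*(-44 - 2905/2) = -885/7*(-2993/2) = 2648805/14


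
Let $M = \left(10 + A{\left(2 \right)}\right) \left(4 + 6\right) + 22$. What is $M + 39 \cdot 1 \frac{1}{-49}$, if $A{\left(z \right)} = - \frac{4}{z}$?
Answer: $\frac{4959}{49} \approx 101.2$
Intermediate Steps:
$M = 102$ ($M = \left(10 - \frac{4}{2}\right) \left(4 + 6\right) + 22 = \left(10 - 2\right) 10 + 22 = 8 \cdot 10 + 22 = 80 + 22 = 102$)
$M + 39 \cdot 1 \frac{1}{-49} = 102 + 39 \cdot 1 \frac{1}{-49} = 102 + 39 \cdot 1 \left(- \frac{1}{49}\right) = 102 + 39 \left(- \frac{1}{49}\right) = 102 - \frac{39}{49} = \frac{4959}{49}$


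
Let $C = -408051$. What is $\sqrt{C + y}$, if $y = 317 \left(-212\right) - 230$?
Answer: $i \sqrt{475485} \approx 689.55 i$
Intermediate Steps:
$y = -67434$ ($y = -67204 - 230 = -67434$)
$\sqrt{C + y} = \sqrt{-408051 - 67434} = \sqrt{-475485} = i \sqrt{475485}$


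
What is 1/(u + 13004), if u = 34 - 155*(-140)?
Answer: 1/34738 ≈ 2.8787e-5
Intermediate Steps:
u = 21734 (u = 34 + 21700 = 21734)
1/(u + 13004) = 1/(21734 + 13004) = 1/34738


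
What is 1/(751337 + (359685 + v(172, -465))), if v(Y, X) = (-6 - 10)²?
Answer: 1/1111278 ≈ 8.9986e-7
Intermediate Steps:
v(Y, X) = 256 (v(Y, X) = (-16)² = 256)
1/(751337 + (359685 + v(172, -465))) = 1/(751337 + (359685 + 256)) = 1/(751337 + 359941) = 1/1111278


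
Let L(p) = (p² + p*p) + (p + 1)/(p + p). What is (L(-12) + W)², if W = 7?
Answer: 50282281/576 ≈ 87296.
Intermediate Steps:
L(p) = 2*p² + (1 + p)/(2*p) (L(p) = (p² + p²) + (1 + p)/((2*p)) = 2*p² + (1 + p)*(1/(2*p)) = 2*p² + (1 + p)/(2*p))
(L(-12) + W)² = ((½)*(1 - 12 + 4*(-12)³)/(-12) + 7)² = ((½)*(-1/12)*(1 - 12 + 4*(-1728)) + 7)² = ((½)*(-1/12)*(1 - 12 - 6912) + 7)² = ((½)*(-1/12)*(-6923) + 7)² = (6923/24 + 7)² = (7091/24)² = 50282281/576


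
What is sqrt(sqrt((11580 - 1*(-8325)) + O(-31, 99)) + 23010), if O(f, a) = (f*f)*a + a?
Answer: sqrt(23010 + sqrt(115143)) ≈ 152.80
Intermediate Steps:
O(f, a) = a + a*f**2 (O(f, a) = f**2*a + a = a*f**2 + a = a + a*f**2)
sqrt(sqrt((11580 - 1*(-8325)) + O(-31, 99)) + 23010) = sqrt(sqrt((11580 - 1*(-8325)) + 99*(1 + (-31)**2)) + 23010) = sqrt(sqrt((11580 + 8325) + 99*(1 + 961)) + 23010) = sqrt(sqrt(19905 + 99*962) + 23010) = sqrt(sqrt(19905 + 95238) + 23010) = sqrt(sqrt(115143) + 23010) = sqrt(23010 + sqrt(115143))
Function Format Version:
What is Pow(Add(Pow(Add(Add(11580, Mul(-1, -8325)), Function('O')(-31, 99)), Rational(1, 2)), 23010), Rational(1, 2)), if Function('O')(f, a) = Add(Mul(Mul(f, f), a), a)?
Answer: Pow(Add(23010, Pow(115143, Rational(1, 2))), Rational(1, 2)) ≈ 152.80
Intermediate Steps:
Function('O')(f, a) = Add(a, Mul(a, Pow(f, 2))) (Function('O')(f, a) = Add(Mul(Pow(f, 2), a), a) = Add(Mul(a, Pow(f, 2)), a) = Add(a, Mul(a, Pow(f, 2))))
Pow(Add(Pow(Add(Add(11580, Mul(-1, -8325)), Function('O')(-31, 99)), Rational(1, 2)), 23010), Rational(1, 2)) = Pow(Add(Pow(Add(Add(11580, Mul(-1, -8325)), Mul(99, Add(1, Pow(-31, 2)))), Rational(1, 2)), 23010), Rational(1, 2)) = Pow(Add(Pow(Add(Add(11580, 8325), Mul(99, Add(1, 961))), Rational(1, 2)), 23010), Rational(1, 2)) = Pow(Add(Pow(Add(19905, Mul(99, 962)), Rational(1, 2)), 23010), Rational(1, 2)) = Pow(Add(Pow(Add(19905, 95238), Rational(1, 2)), 23010), Rational(1, 2)) = Pow(Add(Pow(115143, Rational(1, 2)), 23010), Rational(1, 2)) = Pow(Add(23010, Pow(115143, Rational(1, 2))), Rational(1, 2))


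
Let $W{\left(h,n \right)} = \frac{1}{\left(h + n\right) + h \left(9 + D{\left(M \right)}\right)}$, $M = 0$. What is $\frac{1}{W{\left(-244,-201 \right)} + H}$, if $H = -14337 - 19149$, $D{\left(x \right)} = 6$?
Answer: $- \frac{4105}{137460031} \approx -2.9863 \cdot 10^{-5}$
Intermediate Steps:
$H = -33486$
$W{\left(h,n \right)} = \frac{1}{n + 16 h}$ ($W{\left(h,n \right)} = \frac{1}{\left(h + n\right) + h \left(9 + 6\right)} = \frac{1}{\left(h + n\right) + h 15} = \frac{1}{\left(h + n\right) + 15 h} = \frac{1}{n + 16 h}$)
$\frac{1}{W{\left(-244,-201 \right)} + H} = \frac{1}{\frac{1}{-201 + 16 \left(-244\right)} - 33486} = \frac{1}{\frac{1}{-201 - 3904} - 33486} = \frac{1}{\frac{1}{-4105} - 33486} = \frac{1}{- \frac{1}{4105} - 33486} = \frac{1}{- \frac{137460031}{4105}} = - \frac{4105}{137460031}$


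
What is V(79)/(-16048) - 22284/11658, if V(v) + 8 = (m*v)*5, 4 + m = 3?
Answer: -58819243/31181264 ≈ -1.8864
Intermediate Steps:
m = -1 (m = -4 + 3 = -1)
V(v) = -8 - 5*v (V(v) = -8 - v*5 = -8 - 5*v)
V(79)/(-16048) - 22284/11658 = (-8 - 5*79)/(-16048) - 22284/11658 = (-8 - 395)*(-1/16048) - 22284*1/11658 = -403*(-1/16048) - 3714/1943 = 403/16048 - 3714/1943 = -58819243/31181264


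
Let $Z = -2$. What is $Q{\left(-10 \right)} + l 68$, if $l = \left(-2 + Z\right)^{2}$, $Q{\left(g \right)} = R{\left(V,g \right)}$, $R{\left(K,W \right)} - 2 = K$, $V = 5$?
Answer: $1095$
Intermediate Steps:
$R{\left(K,W \right)} = 2 + K$
$Q{\left(g \right)} = 7$ ($Q{\left(g \right)} = 2 + 5 = 7$)
$l = 16$ ($l = \left(-2 - 2\right)^{2} = \left(-4\right)^{2} = 16$)
$Q{\left(-10 \right)} + l 68 = 7 + 16 \cdot 68 = 7 + 1088 = 1095$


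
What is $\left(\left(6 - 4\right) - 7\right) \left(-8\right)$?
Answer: $40$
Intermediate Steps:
$\left(\left(6 - 4\right) - 7\right) \left(-8\right) = \left(2 - 7\right) \left(-8\right) = \left(-5\right) \left(-8\right) = 40$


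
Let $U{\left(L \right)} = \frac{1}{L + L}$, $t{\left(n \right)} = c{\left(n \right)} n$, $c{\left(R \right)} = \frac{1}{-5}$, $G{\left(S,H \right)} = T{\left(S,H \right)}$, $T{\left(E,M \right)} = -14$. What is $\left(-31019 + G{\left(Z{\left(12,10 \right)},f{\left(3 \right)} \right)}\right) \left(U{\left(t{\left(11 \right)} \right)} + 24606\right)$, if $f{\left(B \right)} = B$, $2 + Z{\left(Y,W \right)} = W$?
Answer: $- \frac{16799000791}{22} \approx -7.6359 \cdot 10^{8}$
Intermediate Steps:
$Z{\left(Y,W \right)} = -2 + W$
$G{\left(S,H \right)} = -14$
$c{\left(R \right)} = - \frac{1}{5}$
$t{\left(n \right)} = - \frac{n}{5}$
$U{\left(L \right)} = \frac{1}{2 L}$
$\left(-31019 + G{\left(Z{\left(12,10 \right)},f{\left(3 \right)} \right)}\right) \left(U{\left(t{\left(11 \right)} \right)} + 24606\right) = \left(-31019 - 14\right) \left(\frac{1}{2 \left(\left(- \frac{1}{5}\right) 11\right)} + 24606\right) = - 31033 \left(\frac{1}{2 \left(- \frac{11}{5}\right)} + 24606\right) = - 31033 \left(\frac{1}{2} \left(- \frac{5}{11}\right) + 24606\right) = - 31033 \left(- \frac{5}{22} + 24606\right) = \left(-31033\right) \frac{541327}{22} = - \frac{16799000791}{22}$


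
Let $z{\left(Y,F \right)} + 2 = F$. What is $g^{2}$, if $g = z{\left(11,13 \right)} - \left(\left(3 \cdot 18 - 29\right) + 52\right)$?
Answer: $4356$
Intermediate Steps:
$z{\left(Y,F \right)} = -2 + F$
$g = -66$ ($g = \left(-2 + 13\right) - \left(\left(3 \cdot 18 - 29\right) + 52\right) = 11 - \left(\left(54 - 29\right) + 52\right) = 11 - \left(25 + 52\right) = 11 - 77 = -66$)
$g^{2} = \left(-66\right)^{2} = 4356$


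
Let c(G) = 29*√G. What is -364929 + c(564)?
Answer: -364929 + 58*√141 ≈ -3.6424e+5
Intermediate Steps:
-364929 + c(564) = -364929 + 29*√564 = -364929 + 29*(2*√141) = -364929 + 58*√141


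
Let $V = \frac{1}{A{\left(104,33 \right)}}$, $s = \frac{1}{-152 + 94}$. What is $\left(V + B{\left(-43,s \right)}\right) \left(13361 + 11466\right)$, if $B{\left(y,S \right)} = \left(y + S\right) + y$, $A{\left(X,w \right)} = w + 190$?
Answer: $- \frac{27619764403}{12934} \approx -2.1354 \cdot 10^{6}$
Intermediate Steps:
$A{\left(X,w \right)} = 190 + w$
$s = - \frac{1}{58}$ ($s = \frac{1}{-58} = - \frac{1}{58} \approx -0.017241$)
$V = \frac{1}{223}$ ($V = \frac{1}{190 + 33} = \frac{1}{223} \approx 0.0044843$)
$B{\left(y,S \right)} = S + 2 y$ ($B{\left(y,S \right)} = \left(S + y\right) + y = S + 2 y$)
$\left(V + B{\left(-43,s \right)}\right) \left(13361 + 11466\right) = \left(\frac{1}{223} + \left(- \frac{1}{58} + 2 \left(-43\right)\right)\right) \left(13361 + 11466\right) = \left(\frac{1}{223} - \frac{4989}{58}\right) 24827 = \left(- \frac{1112489}{12934}\right) 24827 = - \frac{27619764403}{12934}$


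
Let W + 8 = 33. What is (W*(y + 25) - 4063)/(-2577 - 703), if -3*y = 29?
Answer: 11039/9840 ≈ 1.1218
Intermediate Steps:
W = 25 (W = -8 + 33 = 25)
y = -29/3 (y = -⅓*29 = -29/3 ≈ -9.6667)
(W*(y + 25) - 4063)/(-2577 - 703) = (25*(-29/3 + 25) - 4063)/(-2577 - 703) = (25*(46/3) - 4063)/(-3280) = (1150/3 - 4063)*(-1/3280) = -11039/3*(-1/3280) = 11039/9840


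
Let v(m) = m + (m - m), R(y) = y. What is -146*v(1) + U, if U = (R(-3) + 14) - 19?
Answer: -154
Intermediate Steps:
U = -8 (U = (-3 + 14) - 19 = 11 - 19 = -8)
v(m) = m (v(m) = m + 0 = m)
-146*v(1) + U = -146*1 - 8 = -146 - 8 = -154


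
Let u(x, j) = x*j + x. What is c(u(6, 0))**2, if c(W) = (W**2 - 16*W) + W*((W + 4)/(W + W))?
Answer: 3025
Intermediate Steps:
u(x, j) = x + j*x (u(x, j) = j*x + x = x + j*x)
c(W) = 2 + W**2 - 31*W/2 (c(W) = (W**2 - 16*W) + W*((4 + W)/((2*W))) = (W**2 - 16*W) + W*((4 + W)*(1/(2*W))) = (W**2 - 16*W) + W*((4 + W)/(2*W)) = (W**2 - 16*W) + (2 + W/2) = 2 + W**2 - 31*W/2)
c(u(6, 0))**2 = (2 + (6*(1 + 0))**2 - 93*(1 + 0))**2 = (2 + (6*1)**2 - 93)**2 = (2 + 6**2 - 31/2*6)**2 = (2 + 36 - 93)**2 = (-55)**2 = 3025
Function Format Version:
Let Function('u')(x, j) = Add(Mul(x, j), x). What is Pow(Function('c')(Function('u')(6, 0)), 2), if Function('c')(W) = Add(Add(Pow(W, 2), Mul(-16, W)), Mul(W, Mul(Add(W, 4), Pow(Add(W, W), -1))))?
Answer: 3025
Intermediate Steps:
Function('u')(x, j) = Add(x, Mul(j, x)) (Function('u')(x, j) = Add(Mul(j, x), x) = Add(x, Mul(j, x)))
Function('c')(W) = Add(2, Pow(W, 2), Mul(Rational(-31, 2), W)) (Function('c')(W) = Add(Add(Pow(W, 2), Mul(-16, W)), Mul(W, Mul(Add(4, W), Pow(Mul(2, W), -1)))) = Add(Add(Pow(W, 2), Mul(-16, W)), Mul(W, Mul(Add(4, W), Mul(Rational(1, 2), Pow(W, -1))))) = Add(Add(Pow(W, 2), Mul(-16, W)), Mul(W, Mul(Rational(1, 2), Pow(W, -1), Add(4, W)))) = Add(Add(Pow(W, 2), Mul(-16, W)), Add(2, Mul(Rational(1, 2), W))) = Add(2, Pow(W, 2), Mul(Rational(-31, 2), W)))
Pow(Function('c')(Function('u')(6, 0)), 2) = Pow(Add(2, Pow(Mul(6, Add(1, 0)), 2), Mul(Rational(-31, 2), Mul(6, Add(1, 0)))), 2) = Pow(Add(2, Pow(Mul(6, 1), 2), Mul(Rational(-31, 2), Mul(6, 1))), 2) = Pow(Add(2, Pow(6, 2), Mul(Rational(-31, 2), 6)), 2) = Pow(Add(2, 36, -93), 2) = Pow(-55, 2) = 3025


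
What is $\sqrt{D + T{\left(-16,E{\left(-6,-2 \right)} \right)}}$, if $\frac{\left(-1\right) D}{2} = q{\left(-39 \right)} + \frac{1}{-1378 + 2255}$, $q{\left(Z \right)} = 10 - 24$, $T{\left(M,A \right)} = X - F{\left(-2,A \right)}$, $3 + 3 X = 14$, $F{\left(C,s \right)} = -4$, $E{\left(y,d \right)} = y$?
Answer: $\frac{\sqrt{246874623}}{2631} \approx 5.972$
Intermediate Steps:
$X = \frac{11}{3}$ ($X = -1 + \frac{1}{3} \cdot 14 = -1 + \frac{14}{3} = \frac{11}{3} \approx 3.6667$)
$T{\left(M,A \right)} = \frac{23}{3}$ ($T{\left(M,A \right)} = \frac{11}{3} - -4 = \frac{11}{3} + 4 = \frac{23}{3}$)
$q{\left(Z \right)} = -14$ ($q{\left(Z \right)} = 10 - 24 = -14$)
$D = \frac{24554}{877}$ ($D = - 2 \left(-14 + \frac{1}{-1378 + 2255}\right) = - 2 \left(-14 + \frac{1}{877}\right) = \left(-2\right) \left(- \frac{12277}{877}\right) = \frac{24554}{877} \approx 27.998$)
$\sqrt{D + T{\left(-16,E{\left(-6,-2 \right)} \right)}} = \sqrt{\frac{24554}{877} + \frac{23}{3}} = \sqrt{\frac{93833}{2631}} = \frac{\sqrt{246874623}}{2631}$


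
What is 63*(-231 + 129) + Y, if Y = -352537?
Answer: -358963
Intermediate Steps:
63*(-231 + 129) + Y = 63*(-231 + 129) - 352537 = 63*(-102) - 352537 = -6426 - 352537 = -358963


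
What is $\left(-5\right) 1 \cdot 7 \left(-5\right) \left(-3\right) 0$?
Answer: $0$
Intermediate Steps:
$\left(-5\right) 1 \cdot 7 \left(-5\right) \left(-3\right) 0 = \left(-5\right) 7 \cdot 15 \cdot 0 = \left(-35\right) 0 = 0$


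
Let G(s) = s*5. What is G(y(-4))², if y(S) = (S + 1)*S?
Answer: 3600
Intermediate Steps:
y(S) = S*(1 + S) (y(S) = (1 + S)*S = S*(1 + S))
G(s) = 5*s
G(y(-4))² = (5*(-4*(1 - 4)))² = (5*(-4*(-3)))² = (5*12)² = 60² = 3600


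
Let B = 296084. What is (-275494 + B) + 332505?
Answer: 353095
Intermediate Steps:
(-275494 + B) + 332505 = (-275494 + 296084) + 332505 = 20590 + 332505 = 353095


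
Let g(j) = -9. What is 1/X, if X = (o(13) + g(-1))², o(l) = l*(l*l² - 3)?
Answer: 1/812991169 ≈ 1.2300e-9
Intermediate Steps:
o(l) = l*(-3 + l³) (o(l) = l*(l³ - 3) = l*(-3 + l³))
X = 812991169 (X = (13*(-3 + 13³) - 9)² = (13*(-3 + 2197) - 9)² = (13*2194 - 9)² = (28522 - 9)² = 28513² = 812991169)
1/X = 1/812991169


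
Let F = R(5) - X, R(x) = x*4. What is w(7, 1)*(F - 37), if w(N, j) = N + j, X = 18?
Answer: -280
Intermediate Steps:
R(x) = 4*x
F = 2 (F = 4*5 - 1*18 = 20 - 18 = 2)
w(7, 1)*(F - 37) = (7 + 1)*(2 - 37) = 8*(-35) = -280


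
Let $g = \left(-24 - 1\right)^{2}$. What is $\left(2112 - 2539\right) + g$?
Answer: $198$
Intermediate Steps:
$g = 625$ ($g = \left(-25\right)^{2} = 625$)
$\left(2112 - 2539\right) + g = \left(2112 - 2539\right) + 625 = -427 + 625 = 198$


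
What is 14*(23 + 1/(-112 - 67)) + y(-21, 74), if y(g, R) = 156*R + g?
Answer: 2120241/179 ≈ 11845.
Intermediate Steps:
y(g, R) = g + 156*R
14*(23 + 1/(-112 - 67)) + y(-21, 74) = 14*(23 + 1/(-112 - 67)) + (-21 + 156*74) = 14*(23 + 1/(-179)) + (-21 + 11544) = 14*(23 - 1/179) + 11523 = 14*(4116/179) + 11523 = 57624/179 + 11523 = 2120241/179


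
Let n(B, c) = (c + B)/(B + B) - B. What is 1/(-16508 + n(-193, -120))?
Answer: -386/6297277 ≈ -6.1296e-5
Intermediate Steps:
n(B, c) = -B + (B + c)/(2*B) (n(B, c) = (B + c)/((2*B)) - B = (B + c)*(1/(2*B)) - B = (B + c)/(2*B) - B = -B + (B + c)/(2*B))
1/(-16508 + n(-193, -120)) = 1/(-16508 + (½ - 1*(-193) + (½)*(-120)/(-193))) = 1/(-16508 + (½ + 193 + (½)*(-120)*(-1/193))) = 1/(-16508 + (½ + 193 + 60/193)) = 1/(-16508 + 74811/386) = 1/(-6297277/386) = -386/6297277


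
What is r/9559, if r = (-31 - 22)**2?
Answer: 2809/9559 ≈ 0.29386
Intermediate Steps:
r = 2809 (r = (-53)**2 = 2809)
r/9559 = 2809/9559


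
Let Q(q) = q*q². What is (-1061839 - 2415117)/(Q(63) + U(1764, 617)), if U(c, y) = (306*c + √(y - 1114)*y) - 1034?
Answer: -59622010042/13530215427 + 46636562*I*√497/13530215427 ≈ -4.4066 + 0.076842*I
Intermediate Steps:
Q(q) = q³
U(c, y) = -1034 + 306*c + y*√(-1114 + y) (U(c, y) = (306*c + √(-1114 + y)*y) - 1034 = (306*c + y*√(-1114 + y)) - 1034 = -1034 + 306*c + y*√(-1114 + y))
(-1061839 - 2415117)/(Q(63) + U(1764, 617)) = (-1061839 - 2415117)/(63³ + (-1034 + 306*1764 + 617*√(-1114 + 617))) = -3476956/(250047 + (-1034 + 539784 + 617*√(-497))) = -3476956/(250047 + (-1034 + 539784 + 617*(I*√497))) = -3476956/(250047 + (-1034 + 539784 + 617*I*√497)) = -3476956/(250047 + (538750 + 617*I*√497)) = -3476956/(788797 + 617*I*√497)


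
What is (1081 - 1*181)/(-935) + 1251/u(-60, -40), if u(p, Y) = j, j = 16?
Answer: 231057/2992 ≈ 77.225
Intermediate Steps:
u(p, Y) = 16
(1081 - 1*181)/(-935) + 1251/u(-60, -40) = (1081 - 1*181)/(-935) + 1251/16 = (1081 - 181)*(-1/935) + 1251*(1/16) = 900*(-1/935) + 1251/16 = -180/187 + 1251/16 = 231057/2992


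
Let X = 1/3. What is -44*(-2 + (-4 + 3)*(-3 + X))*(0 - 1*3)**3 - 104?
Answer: 688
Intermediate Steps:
X = 1/3 ≈ 0.33333
-44*(-2 + (-4 + 3)*(-3 + X))*(0 - 1*3)**3 - 104 = -44*(-2 + (-4 + 3)*(-3 + 1/3))*(0 - 1*3)**3 - 104 = -44*(-2 - 1*(-8/3))*(0 - 3)**3 - 104 = -44*(-2 + 8/3)*(-3)**3 - 104 = -88*(-27)/3 - 104 = -44*(-18) - 104 = 792 - 104 = 688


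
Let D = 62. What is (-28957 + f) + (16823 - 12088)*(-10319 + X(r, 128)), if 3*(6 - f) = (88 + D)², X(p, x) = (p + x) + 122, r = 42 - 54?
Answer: -47769986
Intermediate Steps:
r = -12
X(p, x) = 122 + p + x
f = -7494 (f = 6 - (88 + 62)²/3 = 6 - ⅓*150² = 6 - ⅓*22500 = 6 - 7500 = -7494)
(-28957 + f) + (16823 - 12088)*(-10319 + X(r, 128)) = (-28957 - 7494) + (16823 - 12088)*(-10319 + (122 - 12 + 128)) = -36451 + 4735*(-10319 + 238) = -36451 + 4735*(-10081) = -36451 - 47733535 = -47769986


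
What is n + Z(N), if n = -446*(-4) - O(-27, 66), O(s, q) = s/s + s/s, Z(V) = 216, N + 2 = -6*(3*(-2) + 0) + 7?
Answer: 1998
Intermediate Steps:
N = 41 (N = -2 + (-6*(3*(-2) + 0) + 7) = -2 + (-6*(-6 + 0) + 7) = -2 + (-6*(-6) + 7) = -2 + (36 + 7) = -2 + 43 = 41)
O(s, q) = 2 (O(s, q) = 1 + 1 = 2)
n = 1782 (n = -446*(-4) - 1*2 = 1784 - 2 = 1782)
n + Z(N) = 1782 + 216 = 1998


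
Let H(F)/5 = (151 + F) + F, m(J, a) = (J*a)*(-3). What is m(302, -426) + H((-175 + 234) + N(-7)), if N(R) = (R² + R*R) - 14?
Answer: 388141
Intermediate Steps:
N(R) = -14 + 2*R² (N(R) = (R² + R²) - 14 = 2*R² - 14 = -14 + 2*R²)
m(J, a) = -3*J*a
H(F) = 755 + 10*F (H(F) = 5*((151 + F) + F) = 5*(151 + 2*F) = 755 + 10*F)
m(302, -426) + H((-175 + 234) + N(-7)) = -3*302*(-426) + (755 + 10*((-175 + 234) + (-14 + 2*(-7)²))) = 385956 + (755 + 10*(59 + (-14 + 2*49))) = 385956 + (755 + 10*(59 + (-14 + 98))) = 385956 + (755 + 10*(59 + 84)) = 385956 + (755 + 10*143) = 385956 + (755 + 1430) = 385956 + 2185 = 388141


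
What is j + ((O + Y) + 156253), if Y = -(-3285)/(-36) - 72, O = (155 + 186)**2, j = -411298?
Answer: -555709/4 ≈ -1.3893e+5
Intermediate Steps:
O = 116281 (O = 341**2 = 116281)
Y = -653/4 (Y = -(-3285)*(-1)/36 - 72 = -73*5/4 - 72 = -365/4 - 72 = -653/4 ≈ -163.25)
j + ((O + Y) + 156253) = -411298 + ((116281 - 653/4) + 156253) = -411298 + (464471/4 + 156253) = -411298 + 1089483/4 = -555709/4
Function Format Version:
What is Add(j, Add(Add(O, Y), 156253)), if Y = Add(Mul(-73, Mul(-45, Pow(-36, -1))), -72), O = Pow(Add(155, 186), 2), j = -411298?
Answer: Rational(-555709, 4) ≈ -1.3893e+5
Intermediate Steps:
O = 116281 (O = Pow(341, 2) = 116281)
Y = Rational(-653, 4) (Y = Add(Mul(-73, Mul(-45, Rational(-1, 36))), -72) = Add(Mul(-73, Rational(5, 4)), -72) = Add(Rational(-365, 4), -72) = Rational(-653, 4) ≈ -163.25)
Add(j, Add(Add(O, Y), 156253)) = Add(-411298, Add(Add(116281, Rational(-653, 4)), 156253)) = Add(-411298, Add(Rational(464471, 4), 156253)) = Add(-411298, Rational(1089483, 4)) = Rational(-555709, 4)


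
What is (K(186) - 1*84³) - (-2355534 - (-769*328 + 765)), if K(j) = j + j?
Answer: 1511735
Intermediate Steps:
K(j) = 2*j
(K(186) - 1*84³) - (-2355534 - (-769*328 + 765)) = (2*186 - 1*84³) - (-2355534 - (-769*328 + 765)) = (372 - 1*592704) - (-2355534 - (-252232 + 765)) = (372 - 592704) - (-2355534 - 1*(-251467)) = -592332 - (-2355534 + 251467) = -592332 - 1*(-2104067) = -592332 + 2104067 = 1511735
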